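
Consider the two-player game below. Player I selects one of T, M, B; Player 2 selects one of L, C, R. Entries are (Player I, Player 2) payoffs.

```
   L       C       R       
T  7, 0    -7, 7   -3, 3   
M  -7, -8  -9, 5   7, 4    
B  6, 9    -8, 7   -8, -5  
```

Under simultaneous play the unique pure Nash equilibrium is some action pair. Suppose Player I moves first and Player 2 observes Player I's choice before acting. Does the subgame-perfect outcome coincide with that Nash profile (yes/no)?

Player 2 best-responds to each possible Player I move:
- T: BR = C, leader payoff -7.
- M: BR = C, leader payoff -9.
- B: BR = L, leader payoff 6.
Among -7, -9, 6, the best is 6 at B. Subgame-perfect outcome: (B, L) with payoffs (6, 9).
For the simultaneous game, intersect best replies.
Player I's best replies: L→T; C→T; R→M.
Player 2's best replies: T→C; M→C; B→L.
Only (T, C) has each player best-responding; Nash payoffs (-7, 7).
Sequential outcome (B, L) differs from the Nash profile (T, C).

no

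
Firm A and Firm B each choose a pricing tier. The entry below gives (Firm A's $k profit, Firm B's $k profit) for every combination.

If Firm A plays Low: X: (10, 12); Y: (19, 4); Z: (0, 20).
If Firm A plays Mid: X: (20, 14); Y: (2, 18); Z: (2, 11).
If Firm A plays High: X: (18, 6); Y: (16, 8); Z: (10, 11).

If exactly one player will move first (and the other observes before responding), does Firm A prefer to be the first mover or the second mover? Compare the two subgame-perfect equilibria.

second

If Firm A leads: Firm B's best replies are Low→Z, Mid→Y, High→Z; Firm A's induced payoffs 0, 2, 10; outcome (High, Z), payoffs (10, 11).
If Firm B leads: Firm A's best replies are X→Mid, Y→Low, Z→High; Firm B's induced payoffs 14, 4, 11; outcome (Mid, X), payoffs (20, 14).
Firm A gets 10 moving first and 20 moving second, so Firm A prefers to move second.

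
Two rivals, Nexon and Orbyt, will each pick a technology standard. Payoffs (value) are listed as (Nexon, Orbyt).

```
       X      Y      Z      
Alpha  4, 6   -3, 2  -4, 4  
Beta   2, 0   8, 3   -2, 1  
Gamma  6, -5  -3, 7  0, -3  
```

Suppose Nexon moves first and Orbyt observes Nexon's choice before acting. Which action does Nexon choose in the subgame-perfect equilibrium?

Beta

Solve by backward induction (Nexon leads).
- Alpha → Orbyt plays X (best of 6, 2, 4); Nexon gets 4.
- Beta → Orbyt plays Y (best of 0, 3, 1); Nexon gets 8.
- Gamma → Orbyt plays Y (best of -5, 7, -3); Nexon gets -3.
Nexon's induced payoffs are 4, 8, -3, so Nexon commits to Beta. Subgame-perfect outcome: (Beta, Y) with payoffs (8, 3).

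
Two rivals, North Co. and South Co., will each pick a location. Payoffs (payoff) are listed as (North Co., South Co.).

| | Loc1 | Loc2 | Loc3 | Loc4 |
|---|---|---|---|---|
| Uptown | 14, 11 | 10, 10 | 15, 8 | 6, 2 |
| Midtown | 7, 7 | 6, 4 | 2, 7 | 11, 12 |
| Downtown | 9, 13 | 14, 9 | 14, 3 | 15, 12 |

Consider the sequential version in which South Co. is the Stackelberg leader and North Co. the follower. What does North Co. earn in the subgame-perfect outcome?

Solve by backward induction (South Co. leads).
- Loc1: BR = Uptown, leader payoff 11.
- Loc2: BR = Downtown, leader payoff 9.
- Loc3: BR = Uptown, leader payoff 8.
- Loc4: BR = Downtown, leader payoff 12.
South Co.'s induced payoffs are 11, 9, 8, 12, so South Co. commits to Loc4. Subgame-perfect outcome: (Downtown, Loc4) with payoffs (15, 12).

15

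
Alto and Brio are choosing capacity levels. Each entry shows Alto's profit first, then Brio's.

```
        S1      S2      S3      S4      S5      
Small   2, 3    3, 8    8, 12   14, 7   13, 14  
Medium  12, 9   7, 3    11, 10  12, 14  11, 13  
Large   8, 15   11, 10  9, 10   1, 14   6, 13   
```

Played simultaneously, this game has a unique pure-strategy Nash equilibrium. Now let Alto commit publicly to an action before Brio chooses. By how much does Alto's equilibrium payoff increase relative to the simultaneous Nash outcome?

0

Backward induction with Alto moving first.
- Small: BR = S5, leader payoff 13.
- Medium: BR = S4, leader payoff 12.
- Large: BR = S1, leader payoff 8.
Among 13, 12, 8, the best is 13 at Small. Subgame-perfect outcome: (Small, S5) with payoffs (13, 14).
For the simultaneous game, intersect best replies.
Alto's best replies: S1→Medium; S2→Large; S3→Medium; S4→Small; S5→Small.
Brio's best replies: Small→S5; Medium→S4; Large→S1.
Only (Small, S5) has each player best-responding; Nash payoffs (13, 14).
Alto's commitment gain: 13 − 13 = 0.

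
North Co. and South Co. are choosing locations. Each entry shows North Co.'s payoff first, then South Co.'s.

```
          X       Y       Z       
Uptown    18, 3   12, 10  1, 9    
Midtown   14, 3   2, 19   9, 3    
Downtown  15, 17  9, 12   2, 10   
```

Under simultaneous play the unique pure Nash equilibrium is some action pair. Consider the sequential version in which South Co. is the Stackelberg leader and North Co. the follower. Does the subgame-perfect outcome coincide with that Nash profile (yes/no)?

yes

Work backward from North Co.'s decision.
- X: North Co. compares 18, 14, 15 and picks Uptown; South Co. would get 3.
- Y: North Co. compares 12, 2, 9 and picks Uptown; South Co. would get 10.
- Z: North Co. compares 1, 9, 2 and picks Midtown; South Co. would get 3.
South Co.'s induced payoffs are 3, 10, 3, so South Co. commits to Y. Subgame-perfect outcome: (Uptown, Y) with payoffs (12, 10).
Now find the simultaneous Nash equilibrium.
North Co.'s best replies: X→Uptown; Y→Uptown; Z→Midtown.
South Co.'s best replies: Uptown→Y; Midtown→Y; Downtown→X.
Only (Uptown, Y) has each player best-responding; Nash payoffs (12, 10).
Sequential outcome (Uptown, Y) coincides with the Nash profile (Uptown, Y).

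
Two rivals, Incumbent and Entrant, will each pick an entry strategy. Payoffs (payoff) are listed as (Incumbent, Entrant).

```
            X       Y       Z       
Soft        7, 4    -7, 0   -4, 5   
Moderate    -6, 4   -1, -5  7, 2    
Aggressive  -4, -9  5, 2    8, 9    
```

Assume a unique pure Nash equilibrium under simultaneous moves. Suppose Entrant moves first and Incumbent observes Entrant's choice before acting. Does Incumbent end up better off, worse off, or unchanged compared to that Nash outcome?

unchanged

Backward induction with Entrant moving first.
- X → Incumbent plays Soft (best of 7, -6, -4); Entrant gets 4.
- Y → Incumbent plays Aggressive (best of -7, -1, 5); Entrant gets 2.
- Z → Incumbent plays Aggressive (best of -4, 7, 8); Entrant gets 9.
Entrant's induced payoffs are 4, 2, 9, so Entrant commits to Z. Subgame-perfect outcome: (Aggressive, Z) with payoffs (8, 9).
Now find the simultaneous Nash equilibrium.
Incumbent's best replies: X→Soft; Y→Aggressive; Z→Aggressive.
Entrant's best replies: Soft→Z; Moderate→X; Aggressive→Z.
The unique mutual best reply is (Aggressive, Z), giving (8, 9).
Incumbent earns 8 sequentially versus 8 at the Nash outcome: unchanged.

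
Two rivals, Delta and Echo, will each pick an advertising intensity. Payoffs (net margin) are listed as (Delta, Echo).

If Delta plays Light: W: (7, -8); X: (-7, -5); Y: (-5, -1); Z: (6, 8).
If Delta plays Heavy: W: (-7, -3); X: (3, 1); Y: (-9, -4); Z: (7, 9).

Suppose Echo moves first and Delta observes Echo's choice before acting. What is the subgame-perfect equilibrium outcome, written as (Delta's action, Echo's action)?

Delta best-responds to each possible Echo move:
- W: BR = Light, leader payoff -8.
- X: BR = Heavy, leader payoff 1.
- Y: BR = Light, leader payoff -1.
- Z: BR = Heavy, leader payoff 9.
Maximizing over -8, 1, -1, 9, Echo chooses Z. Subgame-perfect outcome: (Heavy, Z) with payoffs (7, 9).

(Heavy, Z)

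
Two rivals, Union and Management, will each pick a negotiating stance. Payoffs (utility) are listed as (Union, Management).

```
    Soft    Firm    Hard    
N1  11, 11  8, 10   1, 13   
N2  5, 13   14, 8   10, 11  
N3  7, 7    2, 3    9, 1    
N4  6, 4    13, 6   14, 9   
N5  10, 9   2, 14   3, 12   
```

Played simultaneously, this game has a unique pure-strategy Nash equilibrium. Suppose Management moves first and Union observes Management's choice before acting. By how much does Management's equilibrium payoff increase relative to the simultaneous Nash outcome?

2

Solve by backward induction (Management leads).
- Soft → Union plays N1 (best of 11, 5, 7, 6, 10); Management gets 11.
- Firm → Union plays N2 (best of 8, 14, 2, 13, 2); Management gets 8.
- Hard → Union plays N4 (best of 1, 10, 9, 14, 3); Management gets 9.
Maximizing over 11, 8, 9, Management chooses Soft. Subgame-perfect outcome: (N1, Soft) with payoffs (11, 11).
Now find the simultaneous Nash equilibrium.
Union's best replies: Soft→N1; Firm→N2; Hard→N4.
Management's best replies: N1→Hard; N2→Soft; N3→Soft; N4→Hard; N5→Firm.
Only (N4, Hard) has each player best-responding; Nash payoffs (14, 9).
Management's commitment gain: 11 − 9 = 2.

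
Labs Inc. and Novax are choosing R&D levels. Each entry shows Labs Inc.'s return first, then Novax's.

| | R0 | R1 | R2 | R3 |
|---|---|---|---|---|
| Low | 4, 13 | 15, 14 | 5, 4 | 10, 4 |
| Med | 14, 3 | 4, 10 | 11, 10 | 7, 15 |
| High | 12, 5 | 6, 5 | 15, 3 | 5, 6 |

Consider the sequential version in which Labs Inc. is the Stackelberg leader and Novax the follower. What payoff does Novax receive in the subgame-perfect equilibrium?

14

Work backward from Novax's decision.
- Low: Novax compares 13, 14, 4, 4 and picks R1; Labs Inc. would get 15.
- Med: Novax compares 3, 10, 10, 15 and picks R3; Labs Inc. would get 7.
- High: Novax compares 5, 5, 3, 6 and picks R3; Labs Inc. would get 5.
Maximizing over 15, 7, 5, Labs Inc. chooses Low. Subgame-perfect outcome: (Low, R1) with payoffs (15, 14).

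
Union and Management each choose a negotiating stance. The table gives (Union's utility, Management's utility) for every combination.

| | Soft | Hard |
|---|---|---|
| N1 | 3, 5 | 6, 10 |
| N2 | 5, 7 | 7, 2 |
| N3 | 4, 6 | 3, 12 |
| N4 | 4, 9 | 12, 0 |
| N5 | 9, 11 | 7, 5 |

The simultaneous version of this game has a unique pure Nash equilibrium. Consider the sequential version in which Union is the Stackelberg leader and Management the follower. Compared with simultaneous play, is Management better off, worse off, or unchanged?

unchanged

Solve by backward induction (Union leads).
- N1: Management compares 5, 10 and picks Hard; Union would get 6.
- N2: Management compares 7, 2 and picks Soft; Union would get 5.
- N3: Management compares 6, 12 and picks Hard; Union would get 3.
- N4: Management compares 9, 0 and picks Soft; Union would get 4.
- N5: Management compares 11, 5 and picks Soft; Union would get 9.
Among 6, 5, 3, 4, 9, the best is 9 at N5. Subgame-perfect outcome: (N5, Soft) with payoffs (9, 11).
Now find the simultaneous Nash equilibrium.
Union's best replies: Soft→N5; Hard→N4.
Management's best replies: N1→Hard; N2→Soft; N3→Hard; N4→Soft; N5→Soft.
Only (N5, Soft) has each player best-responding; Nash payoffs (9, 11).
Management earns 11 sequentially versus 11 at the Nash outcome: unchanged.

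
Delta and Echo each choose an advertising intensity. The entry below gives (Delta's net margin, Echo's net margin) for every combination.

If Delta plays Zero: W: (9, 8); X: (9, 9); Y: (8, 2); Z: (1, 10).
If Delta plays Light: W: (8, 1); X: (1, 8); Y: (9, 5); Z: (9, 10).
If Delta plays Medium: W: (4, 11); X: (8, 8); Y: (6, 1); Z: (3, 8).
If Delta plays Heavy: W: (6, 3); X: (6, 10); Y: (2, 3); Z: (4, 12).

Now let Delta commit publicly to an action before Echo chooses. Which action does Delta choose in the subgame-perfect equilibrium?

Light

Backward induction with Delta moving first.
- Zero: BR = Z, leader payoff 1.
- Light: BR = Z, leader payoff 9.
- Medium: BR = W, leader payoff 4.
- Heavy: BR = Z, leader payoff 4.
Delta's induced payoffs are 1, 9, 4, 4, so Delta commits to Light. Subgame-perfect outcome: (Light, Z) with payoffs (9, 10).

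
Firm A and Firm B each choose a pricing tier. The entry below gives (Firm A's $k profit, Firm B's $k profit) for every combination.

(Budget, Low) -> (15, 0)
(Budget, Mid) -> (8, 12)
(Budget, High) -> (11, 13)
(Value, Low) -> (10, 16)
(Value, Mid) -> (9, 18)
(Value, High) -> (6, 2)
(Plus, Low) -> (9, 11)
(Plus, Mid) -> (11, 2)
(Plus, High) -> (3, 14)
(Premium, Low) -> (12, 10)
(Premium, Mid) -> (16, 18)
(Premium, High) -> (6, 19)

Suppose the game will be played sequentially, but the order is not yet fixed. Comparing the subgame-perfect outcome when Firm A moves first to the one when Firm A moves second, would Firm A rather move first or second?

second

If Firm A leads: Firm B's best replies are Budget→High, Value→Mid, Plus→High, Premium→High; Firm A's induced payoffs 11, 9, 3, 6; outcome (Budget, High), payoffs (11, 13).
If Firm B leads: Firm A's best replies are Low→Budget, Mid→Premium, High→Budget; Firm B's induced payoffs 0, 18, 13; outcome (Premium, Mid), payoffs (16, 18).
Firm A gets 11 moving first and 16 moving second, so Firm A prefers to move second.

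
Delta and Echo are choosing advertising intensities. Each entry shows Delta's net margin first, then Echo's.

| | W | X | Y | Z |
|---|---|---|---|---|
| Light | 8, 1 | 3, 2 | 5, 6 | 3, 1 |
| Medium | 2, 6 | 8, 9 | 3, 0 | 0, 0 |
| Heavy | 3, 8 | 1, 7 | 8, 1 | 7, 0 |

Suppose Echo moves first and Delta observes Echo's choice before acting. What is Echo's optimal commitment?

X

Solve by backward induction (Echo leads).
- W: Delta compares 8, 2, 3 and picks Light; Echo would get 1.
- X: Delta compares 3, 8, 1 and picks Medium; Echo would get 9.
- Y: Delta compares 5, 3, 8 and picks Heavy; Echo would get 1.
- Z: Delta compares 3, 0, 7 and picks Heavy; Echo would get 0.
Echo's induced payoffs are 1, 9, 1, 0, so Echo commits to X. Subgame-perfect outcome: (Medium, X) with payoffs (8, 9).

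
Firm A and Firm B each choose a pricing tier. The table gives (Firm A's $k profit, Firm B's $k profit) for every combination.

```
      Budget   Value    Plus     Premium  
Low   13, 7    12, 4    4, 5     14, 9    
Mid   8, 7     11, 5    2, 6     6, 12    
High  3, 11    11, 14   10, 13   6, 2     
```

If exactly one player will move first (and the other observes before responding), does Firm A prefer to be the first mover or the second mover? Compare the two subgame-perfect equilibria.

first

If Firm A leads: Firm B's best replies are Low→Premium, Mid→Premium, High→Value; Firm A's induced payoffs 14, 6, 11; outcome (Low, Premium), payoffs (14, 9).
If Firm B leads: Firm A's best replies are Budget→Low, Value→Low, Plus→High, Premium→Low; Firm B's induced payoffs 7, 4, 13, 9; outcome (High, Plus), payoffs (10, 13).
Firm A gets 14 moving first and 10 moving second, so Firm A prefers to move first.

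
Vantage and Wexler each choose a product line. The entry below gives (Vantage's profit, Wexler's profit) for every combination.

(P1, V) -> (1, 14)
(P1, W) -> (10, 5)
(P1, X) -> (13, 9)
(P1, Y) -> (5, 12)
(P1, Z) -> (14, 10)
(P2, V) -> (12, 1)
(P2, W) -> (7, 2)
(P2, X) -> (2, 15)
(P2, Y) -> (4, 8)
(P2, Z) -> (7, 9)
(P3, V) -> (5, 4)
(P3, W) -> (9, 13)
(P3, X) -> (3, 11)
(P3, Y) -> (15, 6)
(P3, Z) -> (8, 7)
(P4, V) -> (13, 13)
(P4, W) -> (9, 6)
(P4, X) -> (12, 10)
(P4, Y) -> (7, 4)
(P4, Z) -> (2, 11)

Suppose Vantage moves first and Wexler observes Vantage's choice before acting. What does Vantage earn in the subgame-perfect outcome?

13

Solve by backward induction (Vantage leads).
- P1: Wexler compares 14, 5, 9, 12, 10 and picks V; Vantage would get 1.
- P2: Wexler compares 1, 2, 15, 8, 9 and picks X; Vantage would get 2.
- P3: Wexler compares 4, 13, 11, 6, 7 and picks W; Vantage would get 9.
- P4: Wexler compares 13, 6, 10, 4, 11 and picks V; Vantage would get 13.
Vantage's induced payoffs are 1, 2, 9, 13, so Vantage commits to P4. Subgame-perfect outcome: (P4, V) with payoffs (13, 13).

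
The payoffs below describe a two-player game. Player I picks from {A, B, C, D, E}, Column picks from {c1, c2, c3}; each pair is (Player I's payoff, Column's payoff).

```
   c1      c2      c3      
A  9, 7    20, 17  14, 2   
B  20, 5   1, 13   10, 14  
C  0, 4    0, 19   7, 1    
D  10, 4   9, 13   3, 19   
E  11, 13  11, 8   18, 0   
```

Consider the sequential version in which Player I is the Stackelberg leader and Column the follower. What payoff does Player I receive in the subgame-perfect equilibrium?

Column best-responds to each possible Player I move:
- A → Column plays c2 (best of 7, 17, 2); Player I gets 20.
- B → Column plays c3 (best of 5, 13, 14); Player I gets 10.
- C → Column plays c2 (best of 4, 19, 1); Player I gets 0.
- D → Column plays c3 (best of 4, 13, 19); Player I gets 3.
- E → Column plays c1 (best of 13, 8, 0); Player I gets 11.
Player I's induced payoffs are 20, 10, 0, 3, 11, so Player I commits to A. Subgame-perfect outcome: (A, c2) with payoffs (20, 17).

20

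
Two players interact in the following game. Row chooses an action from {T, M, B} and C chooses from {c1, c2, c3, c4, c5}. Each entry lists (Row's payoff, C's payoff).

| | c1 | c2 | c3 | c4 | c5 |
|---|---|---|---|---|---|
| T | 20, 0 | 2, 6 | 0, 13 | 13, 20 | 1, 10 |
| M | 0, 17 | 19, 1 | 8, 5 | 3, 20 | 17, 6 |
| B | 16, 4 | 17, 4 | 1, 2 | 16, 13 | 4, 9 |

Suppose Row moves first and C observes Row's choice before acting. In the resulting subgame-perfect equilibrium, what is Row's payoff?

Backward induction with Row moving first.
- T: C compares 0, 6, 13, 20, 10 and picks c4; Row would get 13.
- M: C compares 17, 1, 5, 20, 6 and picks c4; Row would get 3.
- B: C compares 4, 4, 2, 13, 9 and picks c4; Row would get 16.
Among 13, 3, 16, the best is 16 at B. Subgame-perfect outcome: (B, c4) with payoffs (16, 13).

16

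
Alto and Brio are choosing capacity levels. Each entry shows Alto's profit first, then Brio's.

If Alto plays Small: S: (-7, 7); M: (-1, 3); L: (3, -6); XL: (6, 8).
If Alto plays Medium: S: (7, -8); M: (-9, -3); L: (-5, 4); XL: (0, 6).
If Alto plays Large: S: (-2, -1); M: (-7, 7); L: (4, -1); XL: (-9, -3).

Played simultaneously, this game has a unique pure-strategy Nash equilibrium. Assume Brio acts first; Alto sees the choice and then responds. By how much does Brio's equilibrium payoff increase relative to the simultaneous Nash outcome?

0

Backward induction with Brio moving first.
- S: BR = Medium, leader payoff -8.
- M: BR = Small, leader payoff 3.
- L: BR = Large, leader payoff -1.
- XL: BR = Small, leader payoff 8.
Maximizing over -8, 3, -1, 8, Brio chooses XL. Subgame-perfect outcome: (Small, XL) with payoffs (6, 8).
Under simultaneous play:
Alto's best replies: S→Medium; M→Small; L→Large; XL→Small.
Brio's best replies: Small→XL; Medium→XL; Large→M.
Only (Small, XL) has each player best-responding; Nash payoffs (6, 8).
Brio's commitment gain: 8 − 8 = 0.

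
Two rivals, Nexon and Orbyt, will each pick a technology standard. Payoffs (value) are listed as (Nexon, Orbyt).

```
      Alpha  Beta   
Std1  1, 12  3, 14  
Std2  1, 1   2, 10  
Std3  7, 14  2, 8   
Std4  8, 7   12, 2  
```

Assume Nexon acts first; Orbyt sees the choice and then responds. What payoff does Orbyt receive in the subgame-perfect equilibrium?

Work backward from Orbyt's decision.
- Std1: BR = Beta, leader payoff 3.
- Std2: BR = Beta, leader payoff 2.
- Std3: BR = Alpha, leader payoff 7.
- Std4: BR = Alpha, leader payoff 8.
Maximizing over 3, 2, 7, 8, Nexon chooses Std4. Subgame-perfect outcome: (Std4, Alpha) with payoffs (8, 7).

7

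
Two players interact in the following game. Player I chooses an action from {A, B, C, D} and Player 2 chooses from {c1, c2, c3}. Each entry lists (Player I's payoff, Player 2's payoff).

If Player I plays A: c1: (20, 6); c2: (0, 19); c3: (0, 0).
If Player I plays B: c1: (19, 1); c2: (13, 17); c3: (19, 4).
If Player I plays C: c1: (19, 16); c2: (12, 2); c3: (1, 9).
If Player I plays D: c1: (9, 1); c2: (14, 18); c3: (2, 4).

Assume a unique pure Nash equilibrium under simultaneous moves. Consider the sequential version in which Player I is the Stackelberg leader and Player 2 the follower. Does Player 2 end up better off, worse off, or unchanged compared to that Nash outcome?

worse off

Backward induction with Player I moving first.
- A → Player 2 plays c2 (best of 6, 19, 0); Player I gets 0.
- B → Player 2 plays c2 (best of 1, 17, 4); Player I gets 13.
- C → Player 2 plays c1 (best of 16, 2, 9); Player I gets 19.
- D → Player 2 plays c2 (best of 1, 18, 4); Player I gets 14.
Player I's induced payoffs are 0, 13, 19, 14, so Player I commits to C. Subgame-perfect outcome: (C, c1) with payoffs (19, 16).
Under simultaneous play:
Player I's best replies: c1→A; c2→D; c3→B.
Player 2's best replies: A→c2; B→c2; C→c1; D→c2.
Only (D, c2) has each player best-responding; Nash payoffs (14, 18).
Player 2 earns 16 sequentially versus 18 at the Nash outcome: worse off.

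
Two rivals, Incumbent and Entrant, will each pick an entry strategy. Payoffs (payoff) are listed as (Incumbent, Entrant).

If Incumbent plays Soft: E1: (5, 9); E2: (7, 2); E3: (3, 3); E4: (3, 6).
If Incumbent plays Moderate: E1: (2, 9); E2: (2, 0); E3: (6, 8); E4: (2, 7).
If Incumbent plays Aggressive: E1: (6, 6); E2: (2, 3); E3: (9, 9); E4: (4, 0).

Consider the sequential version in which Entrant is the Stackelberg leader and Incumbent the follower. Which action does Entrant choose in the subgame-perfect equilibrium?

Backward induction with Entrant moving first.
- E1: BR = Aggressive, leader payoff 6.
- E2: BR = Soft, leader payoff 2.
- E3: BR = Aggressive, leader payoff 9.
- E4: BR = Aggressive, leader payoff 0.
Entrant's induced payoffs are 6, 2, 9, 0, so Entrant commits to E3. Subgame-perfect outcome: (Aggressive, E3) with payoffs (9, 9).

E3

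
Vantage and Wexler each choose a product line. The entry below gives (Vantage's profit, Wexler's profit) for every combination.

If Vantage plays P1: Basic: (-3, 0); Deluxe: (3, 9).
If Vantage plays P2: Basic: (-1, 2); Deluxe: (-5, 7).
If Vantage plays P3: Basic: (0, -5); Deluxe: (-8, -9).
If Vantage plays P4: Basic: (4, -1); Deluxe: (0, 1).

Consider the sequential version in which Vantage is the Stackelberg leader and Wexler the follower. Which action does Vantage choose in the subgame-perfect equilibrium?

Solve by backward induction (Vantage leads).
- P1 → Wexler plays Deluxe (best of 0, 9); Vantage gets 3.
- P2 → Wexler plays Deluxe (best of 2, 7); Vantage gets -5.
- P3 → Wexler plays Basic (best of -5, -9); Vantage gets 0.
- P4 → Wexler plays Deluxe (best of -1, 1); Vantage gets 0.
Among 3, -5, 0, 0, the best is 3 at P1. Subgame-perfect outcome: (P1, Deluxe) with payoffs (3, 9).

P1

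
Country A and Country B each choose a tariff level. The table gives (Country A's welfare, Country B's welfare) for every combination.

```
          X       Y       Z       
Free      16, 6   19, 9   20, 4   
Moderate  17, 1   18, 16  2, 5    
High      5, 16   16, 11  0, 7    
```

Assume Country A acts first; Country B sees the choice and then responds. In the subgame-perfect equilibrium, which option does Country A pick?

Free

Backward induction with Country A moving first.
- Free: BR = Y, leader payoff 19.
- Moderate: BR = Y, leader payoff 18.
- High: BR = X, leader payoff 5.
Maximizing over 19, 18, 5, Country A chooses Free. Subgame-perfect outcome: (Free, Y) with payoffs (19, 9).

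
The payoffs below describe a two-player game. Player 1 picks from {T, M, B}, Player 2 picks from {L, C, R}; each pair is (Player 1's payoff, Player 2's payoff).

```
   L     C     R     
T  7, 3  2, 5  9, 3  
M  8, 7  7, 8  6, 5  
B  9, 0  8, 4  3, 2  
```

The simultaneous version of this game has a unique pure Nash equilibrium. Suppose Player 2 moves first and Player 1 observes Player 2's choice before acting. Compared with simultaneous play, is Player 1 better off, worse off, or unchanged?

Solve by backward induction (Player 2 leads).
- L → Player 1 plays B (best of 7, 8, 9); Player 2 gets 0.
- C → Player 1 plays B (best of 2, 7, 8); Player 2 gets 4.
- R → Player 1 plays T (best of 9, 6, 3); Player 2 gets 3.
Among 0, 4, 3, the best is 4 at C. Subgame-perfect outcome: (B, C) with payoffs (8, 4).
Under simultaneous play:
Player 1's best replies: L→B; C→B; R→T.
Player 2's best replies: T→C; M→C; B→C.
The unique mutual best reply is (B, C), giving (8, 4).
Player 1 earns 8 sequentially versus 8 at the Nash outcome: unchanged.

unchanged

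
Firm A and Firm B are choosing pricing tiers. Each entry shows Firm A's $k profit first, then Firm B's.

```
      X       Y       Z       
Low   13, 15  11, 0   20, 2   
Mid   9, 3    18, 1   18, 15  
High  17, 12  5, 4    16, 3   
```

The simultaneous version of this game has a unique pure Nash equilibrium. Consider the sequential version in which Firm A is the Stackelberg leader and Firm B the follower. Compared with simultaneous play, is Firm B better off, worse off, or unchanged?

Firm B best-responds to each possible Firm A move:
- Low → Firm B plays X (best of 15, 0, 2); Firm A gets 13.
- Mid → Firm B plays Z (best of 3, 1, 15); Firm A gets 18.
- High → Firm B plays X (best of 12, 4, 3); Firm A gets 17.
Firm A's induced payoffs are 13, 18, 17, so Firm A commits to Mid. Subgame-perfect outcome: (Mid, Z) with payoffs (18, 15).
For the simultaneous game, intersect best replies.
Firm A's best replies: X→High; Y→Mid; Z→Low.
Firm B's best replies: Low→X; Mid→Z; High→X.
Only (High, X) has each player best-responding; Nash payoffs (17, 12).
Firm B earns 15 sequentially versus 12 at the Nash outcome: better off.

better off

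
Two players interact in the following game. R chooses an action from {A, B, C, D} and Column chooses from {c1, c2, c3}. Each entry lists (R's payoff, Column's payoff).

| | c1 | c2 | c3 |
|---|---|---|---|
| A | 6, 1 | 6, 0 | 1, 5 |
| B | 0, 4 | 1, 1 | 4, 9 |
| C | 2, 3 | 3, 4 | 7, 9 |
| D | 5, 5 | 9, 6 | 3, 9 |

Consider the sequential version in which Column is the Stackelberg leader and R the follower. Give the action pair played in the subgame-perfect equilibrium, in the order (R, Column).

R best-responds to each possible Column move:
- c1: BR = A, leader payoff 1.
- c2: BR = D, leader payoff 6.
- c3: BR = C, leader payoff 9.
Column's induced payoffs are 1, 6, 9, so Column commits to c3. Subgame-perfect outcome: (C, c3) with payoffs (7, 9).

(C, c3)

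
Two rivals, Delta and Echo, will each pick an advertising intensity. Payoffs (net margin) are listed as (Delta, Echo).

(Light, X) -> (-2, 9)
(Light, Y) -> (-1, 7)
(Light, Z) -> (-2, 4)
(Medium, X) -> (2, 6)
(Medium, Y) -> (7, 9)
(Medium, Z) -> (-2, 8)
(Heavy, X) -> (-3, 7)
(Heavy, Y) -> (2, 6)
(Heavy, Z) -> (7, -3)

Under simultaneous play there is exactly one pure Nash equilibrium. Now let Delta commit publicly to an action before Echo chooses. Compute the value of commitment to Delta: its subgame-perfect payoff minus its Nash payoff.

0

Backward induction with Delta moving first.
- Light: BR = X, leader payoff -2.
- Medium: BR = Y, leader payoff 7.
- Heavy: BR = X, leader payoff -3.
Delta's induced payoffs are -2, 7, -3, so Delta commits to Medium. Subgame-perfect outcome: (Medium, Y) with payoffs (7, 9).
Now find the simultaneous Nash equilibrium.
Delta's best replies: X→Medium; Y→Medium; Z→Heavy.
Echo's best replies: Light→X; Medium→Y; Heavy→X.
The unique mutual best reply is (Medium, Y), giving (7, 9).
Delta's commitment gain: 7 − 7 = 0.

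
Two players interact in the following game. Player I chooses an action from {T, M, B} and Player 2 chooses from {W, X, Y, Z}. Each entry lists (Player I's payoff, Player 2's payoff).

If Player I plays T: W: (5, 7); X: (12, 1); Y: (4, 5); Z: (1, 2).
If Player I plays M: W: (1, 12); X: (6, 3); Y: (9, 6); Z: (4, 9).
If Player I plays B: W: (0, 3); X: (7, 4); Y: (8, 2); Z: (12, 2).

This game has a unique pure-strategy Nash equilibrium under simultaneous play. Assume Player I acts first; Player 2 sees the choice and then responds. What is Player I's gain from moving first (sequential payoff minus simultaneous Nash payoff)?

2

Backward induction with Player I moving first.
- T → Player 2 plays W (best of 7, 1, 5, 2); Player I gets 5.
- M → Player 2 plays W (best of 12, 3, 6, 9); Player I gets 1.
- B → Player 2 plays X (best of 3, 4, 2, 2); Player I gets 7.
Maximizing over 5, 1, 7, Player I chooses B. Subgame-perfect outcome: (B, X) with payoffs (7, 4).
For the simultaneous game, intersect best replies.
Player I's best replies: W→T; X→T; Y→M; Z→B.
Player 2's best replies: T→W; M→W; B→X.
Only (T, W) has each player best-responding; Nash payoffs (5, 7).
Player I's commitment gain: 7 − 5 = 2.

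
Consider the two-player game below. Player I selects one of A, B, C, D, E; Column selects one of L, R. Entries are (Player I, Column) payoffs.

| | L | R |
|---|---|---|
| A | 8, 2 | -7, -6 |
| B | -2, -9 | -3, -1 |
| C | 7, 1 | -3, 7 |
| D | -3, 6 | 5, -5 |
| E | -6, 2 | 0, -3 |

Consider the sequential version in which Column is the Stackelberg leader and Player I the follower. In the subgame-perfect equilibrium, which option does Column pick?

L

Backward induction with Column moving first.
- L: BR = A, leader payoff 2.
- R: BR = D, leader payoff -5.
Among 2, -5, the best is 2 at L. Subgame-perfect outcome: (A, L) with payoffs (8, 2).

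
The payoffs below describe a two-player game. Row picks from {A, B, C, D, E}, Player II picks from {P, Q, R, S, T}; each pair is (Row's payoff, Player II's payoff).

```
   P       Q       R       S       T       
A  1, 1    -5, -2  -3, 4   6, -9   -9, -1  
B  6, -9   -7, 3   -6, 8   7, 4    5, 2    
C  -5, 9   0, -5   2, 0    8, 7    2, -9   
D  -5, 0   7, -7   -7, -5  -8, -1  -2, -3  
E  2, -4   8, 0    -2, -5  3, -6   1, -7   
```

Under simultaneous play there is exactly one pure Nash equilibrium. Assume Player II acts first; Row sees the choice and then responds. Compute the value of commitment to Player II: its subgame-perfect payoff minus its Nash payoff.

7

Solve by backward induction (Player II leads).
- P → Row plays B (best of 1, 6, -5, -5, 2); Player II gets -9.
- Q → Row plays E (best of -5, -7, 0, 7, 8); Player II gets 0.
- R → Row plays C (best of -3, -6, 2, -7, -2); Player II gets 0.
- S → Row plays C (best of 6, 7, 8, -8, 3); Player II gets 7.
- T → Row plays B (best of -9, 5, 2, -2, 1); Player II gets 2.
Player II's induced payoffs are -9, 0, 0, 7, 2, so Player II commits to S. Subgame-perfect outcome: (C, S) with payoffs (8, 7).
Under simultaneous play:
Row's best replies: P→B; Q→E; R→C; S→C; T→B.
Player II's best replies: A→R; B→R; C→P; D→P; E→Q.
The unique mutual best reply is (E, Q), giving (8, 0).
Player II's commitment gain: 7 − 0 = 7.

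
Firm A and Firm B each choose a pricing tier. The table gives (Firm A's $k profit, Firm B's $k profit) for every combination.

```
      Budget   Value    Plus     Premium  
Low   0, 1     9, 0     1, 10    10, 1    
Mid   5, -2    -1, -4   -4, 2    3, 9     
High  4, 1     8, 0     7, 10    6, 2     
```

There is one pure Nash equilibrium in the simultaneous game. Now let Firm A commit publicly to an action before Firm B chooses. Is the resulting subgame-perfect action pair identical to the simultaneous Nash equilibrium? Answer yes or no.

Work backward from Firm B's decision.
- Low: BR = Plus, leader payoff 1.
- Mid: BR = Premium, leader payoff 3.
- High: BR = Plus, leader payoff 7.
Firm A's induced payoffs are 1, 3, 7, so Firm A commits to High. Subgame-perfect outcome: (High, Plus) with payoffs (7, 10).
Now find the simultaneous Nash equilibrium.
Firm A's best replies: Budget→Mid; Value→Low; Plus→High; Premium→Low.
Firm B's best replies: Low→Plus; Mid→Premium; High→Plus.
The unique mutual best reply is (High, Plus), giving (7, 10).
Sequential outcome (High, Plus) coincides with the Nash profile (High, Plus).

yes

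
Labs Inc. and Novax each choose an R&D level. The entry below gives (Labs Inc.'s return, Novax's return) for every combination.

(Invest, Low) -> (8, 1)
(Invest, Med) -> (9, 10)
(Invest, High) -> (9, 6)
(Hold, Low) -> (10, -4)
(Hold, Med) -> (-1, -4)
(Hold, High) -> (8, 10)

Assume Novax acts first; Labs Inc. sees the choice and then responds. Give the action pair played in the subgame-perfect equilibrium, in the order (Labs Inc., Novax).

Labs Inc. best-responds to each possible Novax move:
- Low: BR = Hold, leader payoff -4.
- Med: BR = Invest, leader payoff 10.
- High: BR = Invest, leader payoff 6.
Maximizing over -4, 10, 6, Novax chooses Med. Subgame-perfect outcome: (Invest, Med) with payoffs (9, 10).

(Invest, Med)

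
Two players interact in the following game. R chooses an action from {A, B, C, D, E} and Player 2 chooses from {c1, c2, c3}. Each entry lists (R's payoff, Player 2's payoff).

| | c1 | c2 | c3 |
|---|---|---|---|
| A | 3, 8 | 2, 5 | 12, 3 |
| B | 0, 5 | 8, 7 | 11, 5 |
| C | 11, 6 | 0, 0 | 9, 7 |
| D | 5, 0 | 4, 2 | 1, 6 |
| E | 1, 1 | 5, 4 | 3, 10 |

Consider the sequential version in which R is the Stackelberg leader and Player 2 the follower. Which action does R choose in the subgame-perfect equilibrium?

Backward induction with R moving first.
- A: BR = c1, leader payoff 3.
- B: BR = c2, leader payoff 8.
- C: BR = c3, leader payoff 9.
- D: BR = c3, leader payoff 1.
- E: BR = c3, leader payoff 3.
Among 3, 8, 9, 1, 3, the best is 9 at C. Subgame-perfect outcome: (C, c3) with payoffs (9, 7).

C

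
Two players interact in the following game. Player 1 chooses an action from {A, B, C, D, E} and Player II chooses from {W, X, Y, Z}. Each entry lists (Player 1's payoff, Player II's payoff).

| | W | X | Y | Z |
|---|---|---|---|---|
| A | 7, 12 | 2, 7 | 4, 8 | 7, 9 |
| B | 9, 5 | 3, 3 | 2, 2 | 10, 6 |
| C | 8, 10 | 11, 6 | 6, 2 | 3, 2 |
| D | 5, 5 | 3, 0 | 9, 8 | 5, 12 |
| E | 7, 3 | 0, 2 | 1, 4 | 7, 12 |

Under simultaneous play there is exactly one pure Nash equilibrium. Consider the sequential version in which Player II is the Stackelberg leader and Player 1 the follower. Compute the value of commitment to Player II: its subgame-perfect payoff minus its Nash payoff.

2

Player 1 best-responds to each possible Player II move:
- W: BR = B, leader payoff 5.
- X: BR = C, leader payoff 6.
- Y: BR = D, leader payoff 8.
- Z: BR = B, leader payoff 6.
Maximizing over 5, 6, 8, 6, Player II chooses Y. Subgame-perfect outcome: (D, Y) with payoffs (9, 8).
Under simultaneous play:
Player 1's best replies: W→B; X→C; Y→D; Z→B.
Player II's best replies: A→W; B→Z; C→W; D→Z; E→Z.
The unique mutual best reply is (B, Z), giving (10, 6).
Player II's commitment gain: 8 − 6 = 2.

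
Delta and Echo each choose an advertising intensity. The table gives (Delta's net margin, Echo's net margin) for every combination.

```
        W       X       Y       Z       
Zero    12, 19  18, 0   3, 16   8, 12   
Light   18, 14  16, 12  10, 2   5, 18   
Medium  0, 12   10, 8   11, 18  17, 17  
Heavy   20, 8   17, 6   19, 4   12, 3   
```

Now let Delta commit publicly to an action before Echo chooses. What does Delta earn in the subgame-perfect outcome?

Work backward from Echo's decision.
- Zero: BR = W, leader payoff 12.
- Light: BR = Z, leader payoff 5.
- Medium: BR = Y, leader payoff 11.
- Heavy: BR = W, leader payoff 20.
Among 12, 5, 11, 20, the best is 20 at Heavy. Subgame-perfect outcome: (Heavy, W) with payoffs (20, 8).

20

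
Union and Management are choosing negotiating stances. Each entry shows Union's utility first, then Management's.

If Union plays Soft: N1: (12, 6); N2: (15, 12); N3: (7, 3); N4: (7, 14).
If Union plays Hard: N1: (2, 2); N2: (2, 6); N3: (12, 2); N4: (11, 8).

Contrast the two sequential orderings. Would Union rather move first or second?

If Union leads: Management's best replies are Soft→N4, Hard→N4; Union's induced payoffs 7, 11; outcome (Hard, N4), payoffs (11, 8).
If Management leads: Union's best replies are N1→Soft, N2→Soft, N3→Hard, N4→Hard; Management's induced payoffs 6, 12, 2, 8; outcome (Soft, N2), payoffs (15, 12).
Union gets 11 moving first and 15 moving second, so Union prefers to move second.

second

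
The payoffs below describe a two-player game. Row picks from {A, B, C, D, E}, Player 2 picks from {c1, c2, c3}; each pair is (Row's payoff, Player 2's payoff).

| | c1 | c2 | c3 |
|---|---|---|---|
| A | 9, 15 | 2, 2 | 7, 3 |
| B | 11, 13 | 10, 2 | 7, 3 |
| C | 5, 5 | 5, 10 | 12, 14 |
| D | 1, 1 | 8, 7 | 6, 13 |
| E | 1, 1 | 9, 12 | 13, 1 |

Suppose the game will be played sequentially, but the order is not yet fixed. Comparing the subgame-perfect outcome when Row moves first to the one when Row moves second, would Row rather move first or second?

first

If Row leads: Player 2's best replies are A→c1, B→c1, C→c3, D→c3, E→c2; Row's induced payoffs 9, 11, 12, 6, 9; outcome (C, c3), payoffs (12, 14).
If Player 2 leads: Row's best replies are c1→B, c2→B, c3→E; Player 2's induced payoffs 13, 2, 1; outcome (B, c1), payoffs (11, 13).
Row gets 12 moving first and 11 moving second, so Row prefers to move first.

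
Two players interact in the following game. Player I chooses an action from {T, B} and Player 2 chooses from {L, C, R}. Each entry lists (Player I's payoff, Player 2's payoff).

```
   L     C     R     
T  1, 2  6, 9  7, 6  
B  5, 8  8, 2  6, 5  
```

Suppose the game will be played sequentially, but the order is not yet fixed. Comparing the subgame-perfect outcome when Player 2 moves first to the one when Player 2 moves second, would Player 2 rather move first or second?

If Player I leads: Player 2's best replies are T→C, B→L; Player I's induced payoffs 6, 5; outcome (T, C), payoffs (6, 9).
If Player 2 leads: Player I's best replies are L→B, C→B, R→T; Player 2's induced payoffs 8, 2, 6; outcome (B, L), payoffs (5, 8).
Player 2 gets 8 moving first and 9 moving second, so Player 2 prefers to move second.

second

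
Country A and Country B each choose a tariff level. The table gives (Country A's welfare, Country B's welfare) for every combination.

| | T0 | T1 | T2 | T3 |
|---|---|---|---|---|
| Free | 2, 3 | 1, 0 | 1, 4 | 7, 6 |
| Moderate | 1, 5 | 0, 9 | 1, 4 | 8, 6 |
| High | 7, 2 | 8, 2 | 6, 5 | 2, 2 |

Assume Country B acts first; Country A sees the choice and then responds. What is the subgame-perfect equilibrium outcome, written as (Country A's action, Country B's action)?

Work backward from Country A's decision.
- T0: Country A compares 2, 1, 7 and picks High; Country B would get 2.
- T1: Country A compares 1, 0, 8 and picks High; Country B would get 2.
- T2: Country A compares 1, 1, 6 and picks High; Country B would get 5.
- T3: Country A compares 7, 8, 2 and picks Moderate; Country B would get 6.
Maximizing over 2, 2, 5, 6, Country B chooses T3. Subgame-perfect outcome: (Moderate, T3) with payoffs (8, 6).

(Moderate, T3)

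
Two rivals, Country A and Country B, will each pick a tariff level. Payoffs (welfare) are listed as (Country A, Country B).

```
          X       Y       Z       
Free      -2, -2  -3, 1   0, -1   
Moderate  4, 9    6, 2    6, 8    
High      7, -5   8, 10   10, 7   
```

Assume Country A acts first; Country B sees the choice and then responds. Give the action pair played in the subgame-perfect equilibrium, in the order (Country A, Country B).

Backward induction with Country A moving first.
- Free: BR = Y, leader payoff -3.
- Moderate: BR = X, leader payoff 4.
- High: BR = Y, leader payoff 8.
Country A's induced payoffs are -3, 4, 8, so Country A commits to High. Subgame-perfect outcome: (High, Y) with payoffs (8, 10).

(High, Y)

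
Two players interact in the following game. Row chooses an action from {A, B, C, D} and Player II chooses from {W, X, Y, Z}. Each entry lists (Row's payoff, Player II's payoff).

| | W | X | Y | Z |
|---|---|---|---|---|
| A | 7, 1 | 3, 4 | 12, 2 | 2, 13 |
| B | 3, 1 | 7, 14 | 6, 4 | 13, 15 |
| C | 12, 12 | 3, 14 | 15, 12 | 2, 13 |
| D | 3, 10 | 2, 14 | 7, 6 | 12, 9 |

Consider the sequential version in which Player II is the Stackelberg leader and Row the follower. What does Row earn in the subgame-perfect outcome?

13

Backward induction with Player II moving first.
- W: Row compares 7, 3, 12, 3 and picks C; Player II would get 12.
- X: Row compares 3, 7, 3, 2 and picks B; Player II would get 14.
- Y: Row compares 12, 6, 15, 7 and picks C; Player II would get 12.
- Z: Row compares 2, 13, 2, 12 and picks B; Player II would get 15.
Player II's induced payoffs are 12, 14, 12, 15, so Player II commits to Z. Subgame-perfect outcome: (B, Z) with payoffs (13, 15).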